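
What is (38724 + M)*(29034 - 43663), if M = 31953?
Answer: -1033933833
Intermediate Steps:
(38724 + M)*(29034 - 43663) = (38724 + 31953)*(29034 - 43663) = 70677*(-14629) = -1033933833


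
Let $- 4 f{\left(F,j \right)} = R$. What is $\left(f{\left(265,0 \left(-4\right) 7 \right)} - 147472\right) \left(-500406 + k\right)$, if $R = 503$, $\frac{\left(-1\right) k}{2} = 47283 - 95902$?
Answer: $59506689672$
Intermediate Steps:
$k = 97238$ ($k = - 2 \left(47283 - 95902\right) = \left(-2\right) \left(-48619\right) = 97238$)
$f{\left(F,j \right)} = - \frac{503}{4}$ ($f{\left(F,j \right)} = \left(- \frac{1}{4}\right) 503 = - \frac{503}{4}$)
$\left(f{\left(265,0 \left(-4\right) 7 \right)} - 147472\right) \left(-500406 + k\right) = \left(- \frac{503}{4} - 147472\right) \left(-500406 + 97238\right) = \left(- \frac{590391}{4}\right) \left(-403168\right) = 59506689672$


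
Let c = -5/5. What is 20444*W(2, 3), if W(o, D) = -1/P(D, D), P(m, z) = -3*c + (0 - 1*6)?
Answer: 20444/3 ≈ 6814.7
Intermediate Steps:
c = -1 (c = -5*⅕ = -1)
P(m, z) = -3 (P(m, z) = -3*(-1) + (0 - 1*6) = 3 + (0 - 6) = 3 - 6 = -3)
W(o, D) = ⅓ (W(o, D) = -1/(-3) = -1*(-⅓) = ⅓)
20444*W(2, 3) = 20444*(⅓) = 20444/3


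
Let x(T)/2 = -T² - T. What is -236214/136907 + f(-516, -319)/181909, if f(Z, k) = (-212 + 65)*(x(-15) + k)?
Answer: -4013833485/3557802209 ≈ -1.1282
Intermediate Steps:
x(T) = -2*T - 2*T² (x(T) = 2*(-T² - T) = 2*(-T - T²) = -2*T - 2*T²)
f(Z, k) = 61740 - 147*k (f(Z, k) = (-212 + 65)*(-2*(-15)*(1 - 15) + k) = -147*(-2*(-15)*(-14) + k) = -147*(-420 + k) = 61740 - 147*k)
-236214/136907 + f(-516, -319)/181909 = -236214/136907 + (61740 - 147*(-319))/181909 = -236214*1/136907 + (61740 + 46893)*(1/181909) = -236214/136907 + 108633*(1/181909) = -236214/136907 + 15519/25987 = -4013833485/3557802209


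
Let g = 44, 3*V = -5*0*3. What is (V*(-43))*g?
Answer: 0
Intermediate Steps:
V = 0 (V = (-5*0*3)/3 = (0*3)/3 = (⅓)*0 = 0)
(V*(-43))*g = (0*(-43))*44 = 0*44 = 0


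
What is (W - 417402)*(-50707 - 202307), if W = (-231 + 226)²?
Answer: 105602224278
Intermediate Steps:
W = 25 (W = (-5)² = 25)
(W - 417402)*(-50707 - 202307) = (25 - 417402)*(-50707 - 202307) = -417377*(-253014) = 105602224278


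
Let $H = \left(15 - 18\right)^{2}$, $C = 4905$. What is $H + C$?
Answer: $4914$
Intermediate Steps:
$H = 9$ ($H = \left(-3\right)^{2} = 9$)
$H + C = 9 + 4905 = 4914$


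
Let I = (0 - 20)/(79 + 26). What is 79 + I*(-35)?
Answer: 257/3 ≈ 85.667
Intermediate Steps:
I = -4/21 (I = -20/105 = -20*1/105 = -4/21 ≈ -0.19048)
79 + I*(-35) = 79 - 4/21*(-35) = 79 + 20/3 = 257/3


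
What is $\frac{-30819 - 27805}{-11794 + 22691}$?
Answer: $- \frac{58624}{10897} \approx -5.3798$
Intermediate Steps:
$\frac{-30819 - 27805}{-11794 + 22691} = - \frac{58624}{10897}$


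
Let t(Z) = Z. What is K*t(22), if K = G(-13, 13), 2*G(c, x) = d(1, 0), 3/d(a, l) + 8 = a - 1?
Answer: -33/8 ≈ -4.1250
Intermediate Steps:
d(a, l) = 3/(-9 + a) (d(a, l) = 3/(-8 + (a - 1)) = 3/(-8 + (-1 + a)) = 3/(-9 + a))
G(c, x) = -3/16 (G(c, x) = (3/(-9 + 1))/2 = (3/(-8))/2 = (3*(-1/8))/2 = (1/2)*(-3/8) = -3/16)
K = -3/16 ≈ -0.18750
K*t(22) = -3/16*22 = -33/8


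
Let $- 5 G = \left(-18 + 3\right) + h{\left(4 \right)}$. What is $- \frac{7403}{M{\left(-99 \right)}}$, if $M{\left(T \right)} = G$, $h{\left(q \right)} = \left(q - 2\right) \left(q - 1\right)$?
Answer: $- \frac{37015}{9} \approx -4112.8$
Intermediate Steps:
$h{\left(q \right)} = \left(-1 + q\right) \left(-2 + q\right)$ ($h{\left(q \right)} = \left(-2 + q\right) \left(-1 + q\right) = \left(-1 + q\right) \left(-2 + q\right)$)
$G = \frac{9}{5}$ ($G = - \frac{\left(-18 + 3\right) + \left(2 + 4^{2} - 12\right)}{5} = - \frac{-15 + \left(2 + 16 - 12\right)}{5} = - \frac{-15 + 6}{5} = \left(- \frac{1}{5}\right) \left(-9\right) = \frac{9}{5} \approx 1.8$)
$M{\left(T \right)} = \frac{9}{5}$
$- \frac{7403}{M{\left(-99 \right)}} = - \frac{7403}{\frac{9}{5}} = \left(-7403\right) \frac{5}{9} = - \frac{37015}{9}$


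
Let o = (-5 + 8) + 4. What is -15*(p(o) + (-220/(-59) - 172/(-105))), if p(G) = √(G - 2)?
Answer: -33248/413 - 15*√5 ≈ -114.04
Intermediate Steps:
o = 7 (o = 3 + 4 = 7)
p(G) = √(-2 + G)
-15*(p(o) + (-220/(-59) - 172/(-105))) = -15*(√(-2 + 7) + (-220/(-59) - 172/(-105))) = -15*(√5 + (-220*(-1/59) - 172*(-1/105))) = -15*(√5 + (220/59 + 172/105)) = -15*(√5 + 33248/6195) = -15*(33248/6195 + √5) = -33248/413 - 15*√5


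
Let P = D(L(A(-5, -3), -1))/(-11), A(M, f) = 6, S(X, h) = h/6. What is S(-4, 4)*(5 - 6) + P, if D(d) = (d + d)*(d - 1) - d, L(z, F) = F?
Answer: -37/33 ≈ -1.1212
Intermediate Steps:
S(X, h) = h/6 (S(X, h) = h*(⅙) = h/6)
D(d) = -d + 2*d*(-1 + d) (D(d) = (2*d)*(-1 + d) - d = 2*d*(-1 + d) - d = -d + 2*d*(-1 + d))
P = -5/11 (P = -(-3 + 2*(-1))/(-11) = -(-3 - 2)*(-1/11) = -1*(-5)*(-1/11) = 5*(-1/11) = -5/11 ≈ -0.45455)
S(-4, 4)*(5 - 6) + P = ((⅙)*4)*(5 - 6) - 5/11 = (⅔)*(-1) - 5/11 = -⅔ - 5/11 = -37/33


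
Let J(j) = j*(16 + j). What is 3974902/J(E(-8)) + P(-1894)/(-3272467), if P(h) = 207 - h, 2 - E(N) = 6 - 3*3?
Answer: 1182521400239/31237185 ≈ 37856.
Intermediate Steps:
E(N) = 5 (E(N) = 2 - (6 - 3*3) = 2 - (6 - 9) = 2 - 1*(-3) = 2 + 3 = 5)
3974902/J(E(-8)) + P(-1894)/(-3272467) = 3974902/((5*(16 + 5))) + (207 - 1*(-1894))/(-3272467) = 3974902/((5*21)) + (207 + 1894)*(-1/3272467) = 3974902/105 + 2101*(-1/3272467) = 3974902*(1/105) - 191/297497 = 3974902/105 - 191/297497 = 1182521400239/31237185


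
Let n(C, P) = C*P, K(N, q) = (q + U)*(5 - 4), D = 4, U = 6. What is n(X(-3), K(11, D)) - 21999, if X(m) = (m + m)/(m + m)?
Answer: -21989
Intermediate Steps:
K(N, q) = 6 + q (K(N, q) = (q + 6)*(5 - 4) = (6 + q)*1 = 6 + q)
X(m) = 1 (X(m) = (2*m)/((2*m)) = (2*m)*(1/(2*m)) = 1)
n(X(-3), K(11, D)) - 21999 = 1*(6 + 4) - 21999 = 1*10 - 21999 = 10 - 21999 = -21989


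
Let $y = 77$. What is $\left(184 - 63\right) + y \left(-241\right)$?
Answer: $-18436$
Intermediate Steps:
$\left(184 - 63\right) + y \left(-241\right) = \left(184 - 63\right) + 77 \left(-241\right) = 121 - 18557 = -18436$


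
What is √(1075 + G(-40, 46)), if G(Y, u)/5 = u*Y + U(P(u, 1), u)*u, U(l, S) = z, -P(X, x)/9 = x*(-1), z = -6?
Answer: I*√9505 ≈ 97.494*I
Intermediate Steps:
P(X, x) = 9*x (P(X, x) = -9*x*(-1) = -(-9)*x = 9*x)
U(l, S) = -6
G(Y, u) = -30*u + 5*Y*u (G(Y, u) = 5*(u*Y - 6*u) = 5*(Y*u - 6*u) = 5*(-6*u + Y*u) = -30*u + 5*Y*u)
√(1075 + G(-40, 46)) = √(1075 + 5*46*(-6 - 40)) = √(1075 + 5*46*(-46)) = √(1075 - 10580) = √(-9505) = I*√9505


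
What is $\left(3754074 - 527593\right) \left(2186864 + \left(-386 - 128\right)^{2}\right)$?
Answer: $7908298519860$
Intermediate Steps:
$\left(3754074 - 527593\right) \left(2186864 + \left(-386 - 128\right)^{2}\right) = 3226481 \left(2186864 + \left(-514\right)^{2}\right) = 3226481 \left(2186864 + 264196\right) = 3226481 \cdot 2451060 = 7908298519860$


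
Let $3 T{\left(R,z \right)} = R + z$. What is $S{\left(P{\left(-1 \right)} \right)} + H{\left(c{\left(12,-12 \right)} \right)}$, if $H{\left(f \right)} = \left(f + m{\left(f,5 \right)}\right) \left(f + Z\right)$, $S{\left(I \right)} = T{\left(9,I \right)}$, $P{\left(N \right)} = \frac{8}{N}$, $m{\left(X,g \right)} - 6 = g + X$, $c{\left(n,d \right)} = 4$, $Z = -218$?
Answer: $- \frac{12197}{3} \approx -4065.7$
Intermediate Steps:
$T{\left(R,z \right)} = \frac{R}{3} + \frac{z}{3}$ ($T{\left(R,z \right)} = \frac{R + z}{3} = \frac{R}{3} + \frac{z}{3}$)
$m{\left(X,g \right)} = 6 + X + g$ ($m{\left(X,g \right)} = 6 + \left(g + X\right) = 6 + \left(X + g\right) = 6 + X + g$)
$S{\left(I \right)} = 3 + \frac{I}{3}$ ($S{\left(I \right)} = \frac{1}{3} \cdot 9 + \frac{I}{3} = 3 + \frac{I}{3}$)
$H{\left(f \right)} = \left(-218 + f\right) \left(11 + 2 f\right)$ ($H{\left(f \right)} = \left(f + \left(6 + f + 5\right)\right) \left(f - 218\right) = \left(f + \left(11 + f\right)\right) \left(-218 + f\right) = \left(11 + 2 f\right) \left(-218 + f\right) = \left(-218 + f\right) \left(11 + 2 f\right)$)
$S{\left(P{\left(-1 \right)} \right)} + H{\left(c{\left(12,-12 \right)} \right)} = \left(3 + \frac{8 \frac{1}{-1}}{3}\right) - \left(4098 - 32\right) = \left(3 + \frac{8 \left(-1\right)}{3}\right) - 4066 = \left(3 + \frac{1}{3} \left(-8\right)\right) - 4066 = \left(3 - \frac{8}{3}\right) - 4066 = \frac{1}{3} - 4066 = - \frac{12197}{3}$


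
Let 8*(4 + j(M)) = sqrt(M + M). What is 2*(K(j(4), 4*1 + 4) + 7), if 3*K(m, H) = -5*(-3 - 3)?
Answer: 34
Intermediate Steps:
j(M) = -4 + sqrt(2)*sqrt(M)/8 (j(M) = -4 + sqrt(M + M)/8 = -4 + sqrt(2*M)/8 = -4 + (sqrt(2)*sqrt(M))/8 = -4 + sqrt(2)*sqrt(M)/8)
K(m, H) = 10 (K(m, H) = (-5*(-3 - 3))/3 = (-5*(-6))/3 = (1/3)*30 = 10)
2*(K(j(4), 4*1 + 4) + 7) = 2*(10 + 7) = 2*17 = 34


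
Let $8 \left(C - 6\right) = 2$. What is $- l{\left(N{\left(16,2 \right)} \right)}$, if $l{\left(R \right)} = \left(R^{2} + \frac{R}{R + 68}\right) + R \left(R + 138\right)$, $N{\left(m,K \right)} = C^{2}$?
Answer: $- \frac{1851190625}{219264} \approx -8442.8$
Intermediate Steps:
$C = \frac{25}{4}$ ($C = 6 + \frac{1}{8} \cdot 2 = 6 + \frac{1}{4} = \frac{25}{4} \approx 6.25$)
$N{\left(m,K \right)} = \frac{625}{16}$ ($N{\left(m,K \right)} = \left(\frac{25}{4}\right)^{2} = \frac{625}{16}$)
$l{\left(R \right)} = R^{2} + \frac{R}{68 + R} + R \left(138 + R\right)$ ($l{\left(R \right)} = \left(R^{2} + \frac{R}{68 + R}\right) + R \left(138 + R\right) = R^{2} + \frac{R}{68 + R} + R \left(138 + R\right)$)
$- l{\left(N{\left(16,2 \right)} \right)} = - \frac{625 \left(9385 + 2 \left(\frac{625}{16}\right)^{2} + 274 \cdot \frac{625}{16}\right)}{16 \left(68 + \frac{625}{16}\right)} = - \frac{625 \left(9385 + 2 \cdot \frac{390625}{256} + \frac{85625}{8}\right)}{16 \cdot \frac{1713}{16}} = - \frac{625 \cdot 16 \left(9385 + \frac{390625}{128} + \frac{85625}{8}\right)}{16 \cdot 1713} = - \frac{625 \cdot 16 \cdot 2961905}{16 \cdot 1713 \cdot 128} = \left(-1\right) \frac{1851190625}{219264} = - \frac{1851190625}{219264}$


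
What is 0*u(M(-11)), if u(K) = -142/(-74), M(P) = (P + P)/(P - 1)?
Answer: 0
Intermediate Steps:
M(P) = 2*P/(-1 + P) (M(P) = (2*P)/(-1 + P) = 2*P/(-1 + P))
u(K) = 71/37 (u(K) = -142*(-1/74) = 71/37)
0*u(M(-11)) = 0*(71/37) = 0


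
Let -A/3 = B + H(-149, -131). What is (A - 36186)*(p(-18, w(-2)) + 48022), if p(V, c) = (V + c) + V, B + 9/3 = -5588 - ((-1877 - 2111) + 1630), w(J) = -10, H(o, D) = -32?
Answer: -1266134616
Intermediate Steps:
B = -3233 (B = -3 + (-5588 - ((-1877 - 2111) + 1630)) = -3 + (-5588 - (-3988 + 1630)) = -3 + (-5588 - 1*(-2358)) = -3 + (-5588 + 2358) = -3 - 3230 = -3233)
A = 9795 (A = -3*(-3233 - 32) = -3*(-3265) = 9795)
p(V, c) = c + 2*V
(A - 36186)*(p(-18, w(-2)) + 48022) = (9795 - 36186)*((-10 + 2*(-18)) + 48022) = -26391*((-10 - 36) + 48022) = -26391*(-46 + 48022) = -26391*47976 = -1266134616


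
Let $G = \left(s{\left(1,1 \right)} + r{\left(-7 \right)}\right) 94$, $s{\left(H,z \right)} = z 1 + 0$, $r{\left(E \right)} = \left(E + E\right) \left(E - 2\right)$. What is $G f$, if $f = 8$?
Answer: $95504$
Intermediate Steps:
$r{\left(E \right)} = 2 E \left(-2 + E\right)$
$s{\left(H,z \right)} = z$ ($s{\left(H,z \right)} = z + 0 = z$)
$G = 11938$ ($G = \left(1 + 2 \left(-7\right) \left(-2 - 7\right)\right) 94 = \left(1 + 2 \left(-7\right) \left(-9\right)\right) 94 = \left(1 + 126\right) 94 = 127 \cdot 94 = 11938$)
$G f = 11938 \cdot 8 = 95504$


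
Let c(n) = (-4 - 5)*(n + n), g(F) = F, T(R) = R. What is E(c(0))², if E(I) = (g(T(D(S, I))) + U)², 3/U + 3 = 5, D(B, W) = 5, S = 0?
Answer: 28561/16 ≈ 1785.1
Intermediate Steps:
U = 3/2 (U = 3/(-3 + 5) = 3/2 ≈ 1.5000)
c(n) = -18*n
E(I) = 169/4 (E(I) = (5 + 3/2)² = (13/2)² = 169/4)
E(c(0))² = (169/4)² = 28561/16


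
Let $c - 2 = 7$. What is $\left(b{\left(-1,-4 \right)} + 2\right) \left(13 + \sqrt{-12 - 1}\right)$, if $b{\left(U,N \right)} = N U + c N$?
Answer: $-390 - 30 i \sqrt{13} \approx -390.0 - 108.17 i$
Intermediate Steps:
$c = 9$ ($c = 2 + 7 = 9$)
$b{\left(U,N \right)} = 9 N + N U$ ($b{\left(U,N \right)} = N U + 9 N = 9 N + N U$)
$\left(b{\left(-1,-4 \right)} + 2\right) \left(13 + \sqrt{-12 - 1}\right) = \left(- 4 \left(9 - 1\right) + 2\right) \left(13 + \sqrt{-12 - 1}\right) = \left(\left(-4\right) 8 + 2\right) \left(13 + \sqrt{-13}\right) = \left(-32 + 2\right) \left(13 + i \sqrt{13}\right) = - 30 \left(13 + i \sqrt{13}\right) = -390 - 30 i \sqrt{13}$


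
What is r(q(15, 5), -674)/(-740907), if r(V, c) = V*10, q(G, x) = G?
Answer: -50/246969 ≈ -0.00020245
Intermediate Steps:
r(V, c) = 10*V
r(q(15, 5), -674)/(-740907) = (10*15)/(-740907) = 150*(-1/740907) = -50/246969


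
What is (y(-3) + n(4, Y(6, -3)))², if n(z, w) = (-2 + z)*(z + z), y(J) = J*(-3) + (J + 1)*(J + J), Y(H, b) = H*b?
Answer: 1369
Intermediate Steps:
y(J) = -3*J + 2*J*(1 + J) (y(J) = -3*J + (1 + J)*(2*J) = -3*J + 2*J*(1 + J))
n(z, w) = 2*z*(-2 + z) (n(z, w) = (-2 + z)*(2*z) = 2*z*(-2 + z))
(y(-3) + n(4, Y(6, -3)))² = (-3*(-1 + 2*(-3)) + 2*4*(-2 + 4))² = (-3*(-1 - 6) + 2*4*2)² = (-3*(-7) + 16)² = (21 + 16)² = 37² = 1369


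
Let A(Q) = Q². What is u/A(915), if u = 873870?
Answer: 58258/55815 ≈ 1.0438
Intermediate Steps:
u/A(915) = 873870/(915²) = 873870/837225 = 873870*(1/837225) = 58258/55815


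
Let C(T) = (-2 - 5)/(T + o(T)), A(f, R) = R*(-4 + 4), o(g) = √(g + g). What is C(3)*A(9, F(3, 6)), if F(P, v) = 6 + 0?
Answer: 0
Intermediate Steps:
o(g) = √2*√g (o(g) = √(2*g) = √2*√g)
F(P, v) = 6
A(f, R) = 0 (A(f, R) = R*0 = 0)
C(T) = -7/(T + √2*√T) (C(T) = (-2 - 5)/(T + √2*√T) = -7/(T + √2*√T))
C(3)*A(9, F(3, 6)) = -7/(3 + √2*√3)*0 = -7/(3 + √6)*0 = 0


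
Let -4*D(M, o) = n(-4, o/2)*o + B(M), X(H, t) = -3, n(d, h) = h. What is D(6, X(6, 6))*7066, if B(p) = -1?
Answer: -24731/4 ≈ -6182.8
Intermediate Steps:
D(M, o) = ¼ - o²/8 (D(M, o) = -((o/2)*o - 1)/4 = -(o²/2 - 1)/4 = -(-1 + o²/2)/4 = ¼ - o²/8)
D(6, X(6, 6))*7066 = (¼ - ⅛*(-3)²)*7066 = (¼ - ⅛*9)*7066 = (¼ - 9/8)*7066 = -7/8*7066 = -24731/4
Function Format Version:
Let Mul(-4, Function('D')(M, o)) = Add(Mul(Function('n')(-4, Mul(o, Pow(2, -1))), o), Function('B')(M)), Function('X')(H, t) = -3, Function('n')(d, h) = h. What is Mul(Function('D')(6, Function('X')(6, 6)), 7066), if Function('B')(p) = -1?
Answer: Rational(-24731, 4) ≈ -6182.8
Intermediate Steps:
Function('D')(M, o) = Add(Rational(1, 4), Mul(Rational(-1, 8), Pow(o, 2))) (Function('D')(M, o) = Mul(Rational(-1, 4), Add(Mul(Mul(o, Pow(2, -1)), o), -1)) = Mul(Rational(-1, 4), Add(Mul(Mul(o, Rational(1, 2)), o), -1)) = Mul(Rational(-1, 4), Add(Mul(Mul(Rational(1, 2), o), o), -1)) = Mul(Rational(-1, 4), Add(Mul(Rational(1, 2), Pow(o, 2)), -1)) = Mul(Rational(-1, 4), Add(-1, Mul(Rational(1, 2), Pow(o, 2)))) = Add(Rational(1, 4), Mul(Rational(-1, 8), Pow(o, 2))))
Mul(Function('D')(6, Function('X')(6, 6)), 7066) = Mul(Add(Rational(1, 4), Mul(Rational(-1, 8), Pow(-3, 2))), 7066) = Mul(Add(Rational(1, 4), Mul(Rational(-1, 8), 9)), 7066) = Mul(Add(Rational(1, 4), Rational(-9, 8)), 7066) = Mul(Rational(-7, 8), 7066) = Rational(-24731, 4)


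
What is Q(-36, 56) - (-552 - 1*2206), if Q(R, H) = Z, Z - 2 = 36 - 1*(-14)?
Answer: 2810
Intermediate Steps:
Z = 52 (Z = 2 + (36 - 1*(-14)) = 2 + (36 + 14) = 2 + 50 = 52)
Q(R, H) = 52
Q(-36, 56) - (-552 - 1*2206) = 52 - (-552 - 1*2206) = 52 - (-552 - 2206) = 52 - 1*(-2758) = 52 + 2758 = 2810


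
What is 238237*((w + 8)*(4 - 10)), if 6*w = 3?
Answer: -12150087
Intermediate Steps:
w = ½ (w = (⅙)*3 = ½ ≈ 0.50000)
238237*((w + 8)*(4 - 10)) = 238237*((½ + 8)*(4 - 10)) = 238237*((17/2)*(-6)) = 238237*(-51) = -12150087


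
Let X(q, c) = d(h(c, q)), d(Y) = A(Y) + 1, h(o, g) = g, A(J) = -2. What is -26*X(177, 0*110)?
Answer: 26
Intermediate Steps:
d(Y) = -1 (d(Y) = -2 + 1 = -1)
X(q, c) = -1
-26*X(177, 0*110) = -26*(-1) = 26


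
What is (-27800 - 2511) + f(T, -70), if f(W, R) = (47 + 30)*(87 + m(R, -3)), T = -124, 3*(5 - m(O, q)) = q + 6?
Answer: -23304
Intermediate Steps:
m(O, q) = 3 - q/3 (m(O, q) = 5 - (q + 6)/3 = 5 - (6 + q)/3 = 5 + (-2 - q/3) = 3 - q/3)
f(W, R) = 7007 (f(W, R) = (47 + 30)*(87 + (3 - ⅓*(-3))) = 77*(87 + (3 + 1)) = 77*(87 + 4) = 77*91 = 7007)
(-27800 - 2511) + f(T, -70) = (-27800 - 2511) + 7007 = -30311 + 7007 = -23304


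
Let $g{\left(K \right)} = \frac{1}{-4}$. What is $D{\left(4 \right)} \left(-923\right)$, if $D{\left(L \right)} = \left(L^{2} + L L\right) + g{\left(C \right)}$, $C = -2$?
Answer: $- \frac{117221}{4} \approx -29305.0$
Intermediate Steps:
$g{\left(K \right)} = - \frac{1}{4}$
$D{\left(L \right)} = - \frac{1}{4} + 2 L^{2}$ ($D{\left(L \right)} = \left(L^{2} + L L\right) - \frac{1}{4} = \left(L^{2} + L^{2}\right) - \frac{1}{4} = 2 L^{2} - \frac{1}{4} = - \frac{1}{4} + 2 L^{2}$)
$D{\left(4 \right)} \left(-923\right) = \left(- \frac{1}{4} + 2 \cdot 4^{2}\right) \left(-923\right) = \left(- \frac{1}{4} + 2 \cdot 16\right) \left(-923\right) = \left(- \frac{1}{4} + 32\right) \left(-923\right) = \frac{127}{4} \left(-923\right) = - \frac{117221}{4}$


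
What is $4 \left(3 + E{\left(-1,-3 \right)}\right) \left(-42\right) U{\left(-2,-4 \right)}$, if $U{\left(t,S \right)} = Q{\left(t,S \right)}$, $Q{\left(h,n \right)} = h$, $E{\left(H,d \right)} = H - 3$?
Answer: $-336$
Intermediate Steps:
$E{\left(H,d \right)} = -3 + H$
$U{\left(t,S \right)} = t$
$4 \left(3 + E{\left(-1,-3 \right)}\right) \left(-42\right) U{\left(-2,-4 \right)} = 4 \left(3 - 4\right) \left(-42\right) \left(-2\right) = 4 \left(-1\right) \left(-42\right) \left(-2\right) = \left(-4\right) \left(-42\right) \left(-2\right) = 168 \left(-2\right) = -336$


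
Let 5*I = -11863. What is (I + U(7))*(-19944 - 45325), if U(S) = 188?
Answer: 712933287/5 ≈ 1.4259e+8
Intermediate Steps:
I = -11863/5 (I = (⅕)*(-11863) = -11863/5 ≈ -2372.6)
(I + U(7))*(-19944 - 45325) = (-11863/5 + 188)*(-19944 - 45325) = -10923/5*(-65269) = 712933287/5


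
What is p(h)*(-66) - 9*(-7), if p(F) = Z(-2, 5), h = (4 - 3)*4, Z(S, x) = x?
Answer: -267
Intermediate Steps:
h = 4 (h = 1*4 = 4)
p(F) = 5
p(h)*(-66) - 9*(-7) = 5*(-66) - 9*(-7) = -330 + 63 = -267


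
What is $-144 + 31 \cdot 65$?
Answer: $1871$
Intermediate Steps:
$-144 + 31 \cdot 65 = -144 + 2015 = 1871$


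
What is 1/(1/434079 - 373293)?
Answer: -434079/162038652146 ≈ -2.6789e-6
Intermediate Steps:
1/(1/434079 - 373293) = 1/(-162038652146/434079) = -434079/162038652146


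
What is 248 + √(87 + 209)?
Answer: 248 + 2*√74 ≈ 265.20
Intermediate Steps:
248 + √(87 + 209) = 248 + √296 = 248 + 2*√74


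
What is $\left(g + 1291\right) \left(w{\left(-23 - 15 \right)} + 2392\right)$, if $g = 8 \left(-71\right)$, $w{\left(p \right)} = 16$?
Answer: $1740984$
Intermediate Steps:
$g = -568$
$\left(g + 1291\right) \left(w{\left(-23 - 15 \right)} + 2392\right) = \left(-568 + 1291\right) \left(16 + 2392\right) = 723 \cdot 2408 = 1740984$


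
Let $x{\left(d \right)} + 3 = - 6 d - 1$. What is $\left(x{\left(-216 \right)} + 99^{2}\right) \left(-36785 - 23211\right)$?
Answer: $-665535628$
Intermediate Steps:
$x{\left(d \right)} = -4 - 6 d$ ($x{\left(d \right)} = -3 - \left(1 + 6 d\right) = -4 - 6 d$)
$\left(x{\left(-216 \right)} + 99^{2}\right) \left(-36785 - 23211\right) = \left(\left(-4 - -1296\right) + 99^{2}\right) \left(-36785 - 23211\right) = \left(\left(-4 + 1296\right) + 9801\right) \left(-59996\right) = \left(1292 + 9801\right) \left(-59996\right) = 11093 \left(-59996\right) = -665535628$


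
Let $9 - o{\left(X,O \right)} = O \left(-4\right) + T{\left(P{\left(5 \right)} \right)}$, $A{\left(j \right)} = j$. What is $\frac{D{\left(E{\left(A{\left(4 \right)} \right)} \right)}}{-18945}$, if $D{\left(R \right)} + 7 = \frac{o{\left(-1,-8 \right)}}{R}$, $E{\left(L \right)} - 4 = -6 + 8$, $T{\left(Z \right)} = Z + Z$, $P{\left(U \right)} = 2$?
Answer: $\frac{23}{37890} \approx 0.00060702$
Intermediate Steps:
$T{\left(Z \right)} = 2 Z$
$E{\left(L \right)} = 6$ ($E{\left(L \right)} = 4 + \left(-6 + 8\right) = 4 + 2 = 6$)
$o{\left(X,O \right)} = 5 + 4 O$ ($o{\left(X,O \right)} = 9 - \left(O \left(-4\right) + 2 \cdot 2\right) = 9 - \left(- 4 O + 4\right) = 9 - \left(4 - 4 O\right) = 9 + \left(-4 + 4 O\right) = 5 + 4 O$)
$D{\left(R \right)} = -7 - \frac{27}{R}$ ($D{\left(R \right)} = -7 + \frac{5 + 4 \left(-8\right)}{R} = -7 + \frac{5 - 32}{R} = -7 - \frac{27}{R}$)
$\frac{D{\left(E{\left(A{\left(4 \right)} \right)} \right)}}{-18945} = \frac{-7 - \frac{27}{6}}{-18945} = \left(-7 - \frac{9}{2}\right) \left(- \frac{1}{18945}\right) = \left(- \frac{23}{2}\right) \left(- \frac{1}{18945}\right) = \frac{23}{37890}$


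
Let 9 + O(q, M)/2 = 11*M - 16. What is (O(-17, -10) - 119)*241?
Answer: -93749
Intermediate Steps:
O(q, M) = -50 + 22*M (O(q, M) = -18 + 2*(11*M - 16) = -18 + 2*(-16 + 11*M) = -18 + (-32 + 22*M) = -50 + 22*M)
(O(-17, -10) - 119)*241 = ((-50 + 22*(-10)) - 119)*241 = ((-50 - 220) - 119)*241 = (-270 - 119)*241 = -389*241 = -93749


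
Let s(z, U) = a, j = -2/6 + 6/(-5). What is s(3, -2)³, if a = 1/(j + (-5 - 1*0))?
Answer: -3375/941192 ≈ -0.0035859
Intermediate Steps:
j = -23/15 (j = -2*⅙ + 6*(-⅕) = -⅓ - 6/5 = -23/15 ≈ -1.5333)
a = -15/98 (a = 1/(-23/15 + (-5 - 1*0)) = 1/(-23/15 + (-5 + 0)) = 1/(-23/15 - 5) = 1/(-98/15) = -15/98 ≈ -0.15306)
s(z, U) = -15/98
s(3, -2)³ = (-15/98)³ = -3375/941192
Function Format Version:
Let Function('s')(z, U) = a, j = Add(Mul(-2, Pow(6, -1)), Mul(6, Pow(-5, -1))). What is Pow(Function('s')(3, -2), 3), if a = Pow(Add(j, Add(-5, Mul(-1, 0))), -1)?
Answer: Rational(-3375, 941192) ≈ -0.0035859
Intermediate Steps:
j = Rational(-23, 15) (j = Add(Mul(-2, Rational(1, 6)), Mul(6, Rational(-1, 5))) = Add(Rational(-1, 3), Rational(-6, 5)) = Rational(-23, 15) ≈ -1.5333)
a = Rational(-15, 98) (a = Pow(Add(Rational(-23, 15), Add(-5, Mul(-1, 0))), -1) = Pow(Add(Rational(-23, 15), Add(-5, 0)), -1) = Pow(Add(Rational(-23, 15), -5), -1) = Pow(Rational(-98, 15), -1) = Rational(-15, 98) ≈ -0.15306)
Function('s')(z, U) = Rational(-15, 98)
Pow(Function('s')(3, -2), 3) = Pow(Rational(-15, 98), 3) = Rational(-3375, 941192)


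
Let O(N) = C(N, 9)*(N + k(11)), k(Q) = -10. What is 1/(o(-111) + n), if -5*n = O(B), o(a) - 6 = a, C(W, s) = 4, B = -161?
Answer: 5/159 ≈ 0.031447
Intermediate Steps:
o(a) = 6 + a
O(N) = -40 + 4*N (O(N) = 4*(N - 10) = 4*(-10 + N) = -40 + 4*N)
n = 684/5 (n = -(-40 + 4*(-161))/5 = -(-40 - 644)/5 = -⅕*(-684) = 684/5 ≈ 136.80)
1/(o(-111) + n) = 1/((6 - 111) + 684/5) = 1/(-105 + 684/5) = 1/(159/5) = 5/159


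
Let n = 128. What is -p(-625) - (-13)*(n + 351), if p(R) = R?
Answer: 6852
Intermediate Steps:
-p(-625) - (-13)*(n + 351) = -1*(-625) - (-13)*(128 + 351) = 625 - (-13)*479 = 625 - 1*(-6227) = 625 + 6227 = 6852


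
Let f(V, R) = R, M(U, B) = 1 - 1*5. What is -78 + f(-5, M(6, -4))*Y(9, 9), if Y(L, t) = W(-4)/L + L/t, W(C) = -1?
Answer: -734/9 ≈ -81.556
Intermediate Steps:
M(U, B) = -4 (M(U, B) = 1 - 5 = -4)
Y(L, t) = -1/L + L/t
-78 + f(-5, M(6, -4))*Y(9, 9) = -78 - 4*(-1/9 + 9/9) = -78 - 4*(-1*⅑ + 9*(⅑)) = -78 - 4*(-⅑ + 1) = -78 - 4*8/9 = -78 - 32/9 = -734/9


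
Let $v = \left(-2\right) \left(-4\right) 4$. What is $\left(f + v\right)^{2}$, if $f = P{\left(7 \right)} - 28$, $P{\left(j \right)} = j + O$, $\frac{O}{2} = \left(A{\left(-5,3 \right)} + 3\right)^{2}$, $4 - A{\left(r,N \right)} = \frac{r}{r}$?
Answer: $6889$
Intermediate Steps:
$A{\left(r,N \right)} = 3$ ($A{\left(r,N \right)} = 4 - \frac{r}{r} = 4 - 1 = 3$)
$O = 72$ ($O = 2 \left(3 + 3\right)^{2} = 2 \cdot 6^{2} = 2 \cdot 36 = 72$)
$v = 32$ ($v = 8 \cdot 4 = 32$)
$P{\left(j \right)} = 72 + j$ ($P{\left(j \right)} = j + 72 = 72 + j$)
$f = 51$ ($f = \left(72 + 7\right) - 28 = 79 - 28 = 51$)
$\left(f + v\right)^{2} = \left(51 + 32\right)^{2} = 83^{2} = 6889$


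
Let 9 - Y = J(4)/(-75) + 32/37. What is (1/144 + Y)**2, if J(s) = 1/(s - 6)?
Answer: 1174269147769/17742240000 ≈ 66.185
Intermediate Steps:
J(s) = 1/(-6 + s)
Y = 45113/5550 (Y = 9 - (1/((-6 + 4)*(-75)) + 32/37) = 9 - (-1/75/(-2) + 32*(1/37)) = 9 - (-1/2*(-1/75) + 32/37) = 9 - (1/150 + 32/37) = 9 - 1*4837/5550 = 9 - 4837/5550 = 45113/5550 ≈ 8.1285)
(1/144 + Y)**2 = (1/144 + 45113/5550)**2 = (1083637/133200)**2 = 1174269147769/17742240000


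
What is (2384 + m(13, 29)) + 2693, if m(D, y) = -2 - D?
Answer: 5062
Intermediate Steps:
(2384 + m(13, 29)) + 2693 = (2384 + (-2 - 1*13)) + 2693 = (2384 + (-2 - 13)) + 2693 = (2384 - 15) + 2693 = 2369 + 2693 = 5062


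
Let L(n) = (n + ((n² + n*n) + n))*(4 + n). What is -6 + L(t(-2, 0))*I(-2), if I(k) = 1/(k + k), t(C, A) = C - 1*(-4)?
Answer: -24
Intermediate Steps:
t(C, A) = 4 + C (t(C, A) = C + 4 = 4 + C)
L(n) = (4 + n)*(2*n + 2*n²) (L(n) = (n + ((n² + n²) + n))*(4 + n) = (n + (2*n² + n))*(4 + n) = (n + (n + 2*n²))*(4 + n) = (2*n + 2*n²)*(4 + n) = (4 + n)*(2*n + 2*n²))
I(k) = 1/(2*k)
-6 + L(t(-2, 0))*I(-2) = -6 + (2*(4 - 2)*(4 + (4 - 2)² + 5*(4 - 2)))*((½)/(-2)) = -6 + (2*2*(4 + 2² + 5*2))*((½)*(-½)) = -6 + (2*2*(4 + 4 + 10))*(-¼) = -6 + (2*2*18)*(-¼) = -6 + 72*(-¼) = -6 - 18 = -24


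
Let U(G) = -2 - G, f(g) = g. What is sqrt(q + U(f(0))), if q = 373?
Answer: sqrt(371) ≈ 19.261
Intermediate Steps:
sqrt(q + U(f(0))) = sqrt(373 + (-2 - 1*0)) = sqrt(373 + (-2 + 0)) = sqrt(373 - 2) = sqrt(371)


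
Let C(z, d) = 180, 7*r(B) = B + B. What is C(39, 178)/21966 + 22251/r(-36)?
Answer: -190074739/87864 ≈ -2163.3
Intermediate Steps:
r(B) = 2*B/7 (r(B) = (B + B)/7 = (2*B)/7 = 2*B/7)
C(39, 178)/21966 + 22251/r(-36) = 180/21966 + 22251/(((2/7)*(-36))) = 180*(1/21966) + 22251/(-72/7) = 30/3661 + 22251*(-7/72) = 30/3661 - 51919/24 = -190074739/87864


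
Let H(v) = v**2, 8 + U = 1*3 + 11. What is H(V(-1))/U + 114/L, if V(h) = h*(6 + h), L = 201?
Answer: 1903/402 ≈ 4.7338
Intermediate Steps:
U = 6 (U = -8 + (1*3 + 11) = -8 + (3 + 11) = -8 + 14 = 6)
H(V(-1))/U + 114/L = (-(6 - 1))**2/6 + 114/201 = (-1*5)**2*(1/6) + 114*(1/201) = (-5)**2*(1/6) + 38/67 = 25*(1/6) + 38/67 = 25/6 + 38/67 = 1903/402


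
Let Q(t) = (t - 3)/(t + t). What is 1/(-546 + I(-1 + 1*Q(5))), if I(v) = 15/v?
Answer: -4/2259 ≈ -0.0017707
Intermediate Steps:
Q(t) = (-3 + t)/(2*t) (Q(t) = (-3 + t)/((2*t)) = (-3 + t)*(1/(2*t)) = (-3 + t)/(2*t))
1/(-546 + I(-1 + 1*Q(5))) = 1/(-546 + 15/(-1 + 1*((½)*(-3 + 5)/5))) = 1/(-546 + 15/(-1 + 1*((½)*(⅕)*2))) = 1/(-546 + 15/(-1 + 1*(⅕))) = 1/(-546 + 15/(-1 + ⅕)) = 1/(-546 + 15/(-⅘)) = 1/(-546 + 15*(-5/4)) = 1/(-546 - 75/4) = 1/(-2259/4) = -4/2259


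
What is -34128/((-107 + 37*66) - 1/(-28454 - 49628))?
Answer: -2664782496/182321471 ≈ -14.616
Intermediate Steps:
-34128/((-107 + 37*66) - 1/(-28454 - 49628)) = -34128/((-107 + 2442) - 1/(-78082)) = -34128/(2335 - 1*(-1/78082)) = -34128/(2335 + 1/78082) = -34128/182321471/78082 = -34128*78082/182321471 = -2664782496/182321471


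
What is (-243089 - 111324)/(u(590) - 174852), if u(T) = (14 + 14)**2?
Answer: 354413/174068 ≈ 2.0361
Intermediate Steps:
u(T) = 784 (u(T) = 28**2 = 784)
(-243089 - 111324)/(u(590) - 174852) = (-243089 - 111324)/(784 - 174852) = -354413/(-174068) = -354413*(-1/174068) = 354413/174068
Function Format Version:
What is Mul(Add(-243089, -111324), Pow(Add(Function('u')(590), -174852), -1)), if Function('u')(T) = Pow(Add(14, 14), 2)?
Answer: Rational(354413, 174068) ≈ 2.0361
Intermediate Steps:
Function('u')(T) = 784 (Function('u')(T) = Pow(28, 2) = 784)
Mul(Add(-243089, -111324), Pow(Add(Function('u')(590), -174852), -1)) = Mul(Add(-243089, -111324), Pow(Add(784, -174852), -1)) = Mul(-354413, Pow(-174068, -1)) = Mul(-354413, Rational(-1, 174068)) = Rational(354413, 174068)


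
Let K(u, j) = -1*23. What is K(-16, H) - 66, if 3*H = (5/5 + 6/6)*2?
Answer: -89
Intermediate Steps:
H = 4/3 (H = ((5/5 + 6/6)*2)/3 = ((5*(⅕) + 6*(⅙))*2)/3 = ((1 + 1)*2)/3 = (2*2)/3 = (⅓)*4 = 4/3 ≈ 1.3333)
K(u, j) = -23
K(-16, H) - 66 = -23 - 66 = -89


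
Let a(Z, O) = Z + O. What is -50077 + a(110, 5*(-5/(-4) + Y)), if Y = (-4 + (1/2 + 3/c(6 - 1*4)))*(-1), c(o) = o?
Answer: -199803/4 ≈ -49951.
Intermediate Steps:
Y = 2 (Y = (-4 + (1/2 + 3/(6 - 1*4)))*(-1) = (-4 + (1*(½) + 3/(6 - 4)))*(-1) = (-4 + (½ + 3/2))*(-1) = (-4 + 2)*(-1) = -2*(-1) = 2)
a(Z, O) = O + Z
-50077 + a(110, 5*(-5/(-4) + Y)) = -50077 + (5*(-5/(-4) + 2) + 110) = -50077 + (5*(-5*(-¼) + 2) + 110) = -50077 + (5*(5/4 + 2) + 110) = -50077 + (5*(13/4) + 110) = -50077 + (65/4 + 110) = -50077 + 505/4 = -199803/4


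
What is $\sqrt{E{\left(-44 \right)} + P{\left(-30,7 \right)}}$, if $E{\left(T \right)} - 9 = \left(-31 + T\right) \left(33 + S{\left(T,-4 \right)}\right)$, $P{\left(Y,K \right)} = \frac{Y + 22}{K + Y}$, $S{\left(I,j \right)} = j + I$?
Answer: $\frac{\sqrt{600070}}{23} \approx 33.68$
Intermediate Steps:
$S{\left(I,j \right)} = I + j$
$P{\left(Y,K \right)} = \frac{22 + Y}{K + Y}$
$E{\left(T \right)} = 9 + \left(-31 + T\right) \left(29 + T\right)$ ($E{\left(T \right)} = 9 + \left(-31 + T\right) \left(33 + \left(T - 4\right)\right) = 9 + \left(-31 + T\right) \left(33 + \left(-4 + T\right)\right) = 9 + \left(-31 + T\right) \left(29 + T\right)$)
$\sqrt{E{\left(-44 \right)} + P{\left(-30,7 \right)}} = \sqrt{\left(-890 + \left(-44\right)^{2} - -88\right) + \frac{22 - 30}{7 - 30}} = \sqrt{\left(-890 + 1936 + 88\right) + \frac{1}{-23} \left(-8\right)} = \sqrt{1134 - - \frac{8}{23}} = \sqrt{1134 + \frac{8}{23}} = \sqrt{\frac{26090}{23}} = \frac{\sqrt{600070}}{23}$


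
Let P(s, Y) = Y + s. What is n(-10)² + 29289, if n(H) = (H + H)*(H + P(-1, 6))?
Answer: 39289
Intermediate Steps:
n(H) = 2*H*(5 + H) (n(H) = (H + H)*(H + (6 - 1)) = (2*H)*(H + 5) = (2*H)*(5 + H) = 2*H*(5 + H))
n(-10)² + 29289 = (2*(-10)*(5 - 10))² + 29289 = (2*(-10)*(-5))² + 29289 = 100² + 29289 = 10000 + 29289 = 39289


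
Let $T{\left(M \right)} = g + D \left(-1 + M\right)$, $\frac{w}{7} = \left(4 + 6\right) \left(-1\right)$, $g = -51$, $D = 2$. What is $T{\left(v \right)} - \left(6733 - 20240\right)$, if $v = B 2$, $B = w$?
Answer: $13174$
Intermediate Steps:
$w = -70$ ($w = 7 \left(4 + 6\right) \left(-1\right) = 7 \cdot 10 \left(-1\right) = 7 \left(-10\right) = -70$)
$B = -70$
$v = -140$ ($v = \left(-70\right) 2 = -140$)
$T{\left(M \right)} = -53 + 2 M$ ($T{\left(M \right)} = -51 + 2 \left(-1 + M\right) = -51 + \left(-2 + 2 M\right) = -53 + 2 M$)
$T{\left(v \right)} - \left(6733 - 20240\right) = \left(-53 + 2 \left(-140\right)\right) - \left(6733 - 20240\right) = \left(-53 - 280\right) - -13507 = -333 + 13507 = 13174$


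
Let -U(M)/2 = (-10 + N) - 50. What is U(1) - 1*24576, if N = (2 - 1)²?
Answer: -24458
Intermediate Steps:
N = 1 (N = 1² = 1)
U(M) = 118 (U(M) = -2*((-10 + 1) - 50) = -2*(-9 - 50) = -2*(-59) = 118)
U(1) - 1*24576 = 118 - 1*24576 = 118 - 24576 = -24458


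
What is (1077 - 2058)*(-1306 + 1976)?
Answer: -657270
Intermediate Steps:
(1077 - 2058)*(-1306 + 1976) = -981*670 = -657270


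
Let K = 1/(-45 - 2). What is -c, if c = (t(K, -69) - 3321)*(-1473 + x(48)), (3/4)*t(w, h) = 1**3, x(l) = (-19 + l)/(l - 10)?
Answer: -557156255/114 ≈ -4.8873e+6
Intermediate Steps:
K = -1/47 (K = 1/(-47) = -1/47 ≈ -0.021277)
x(l) = (-19 + l)/(-10 + l)
t(w, h) = 4/3 (t(w, h) = (4/3)*1**3 = (4/3)*1 = 4/3)
c = 557156255/114 (c = (4/3 - 3321)*(-1473 + (-19 + 48)/(-10 + 48)) = -9959*(-1473 + 29/38)/3 = -9959/3*(-55945/38) = 557156255/114 ≈ 4.8873e+6)
-c = -1*557156255/114 = -557156255/114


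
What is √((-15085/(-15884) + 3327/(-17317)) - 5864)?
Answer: I*√307210269024862005/7238506 ≈ 76.572*I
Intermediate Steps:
√((-15085/(-15884) + 3327/(-17317)) - 5864) = √((-15085*(-1/15884) + 3327*(-1/17317)) - 5864) = √((15085/15884 - 3327/17317) - 5864) = √(208380877/275063228 - 5864) = √(-1612762388115/275063228) = I*√307210269024862005/7238506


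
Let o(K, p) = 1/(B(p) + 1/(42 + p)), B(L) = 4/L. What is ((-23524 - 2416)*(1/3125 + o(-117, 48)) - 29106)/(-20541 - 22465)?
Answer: 1613794723/228469375 ≈ 7.0635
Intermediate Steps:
o(K, p) = 1/(1/(42 + p) + 4/p) (o(K, p) = 1/(4/p + 1/(42 + p)) = 1/(1/(42 + p) + 4/p))
((-23524 - 2416)*(1/3125 + o(-117, 48)) - 29106)/(-20541 - 22465) = ((-23524 - 2416)*(1/3125 + 48*(42 + 48)/(168 + 5*48)) - 29106)/(-20541 - 22465) = (-25940*(1/3125 + 48*90/(168 + 240)) - 29106)/(-43006) = (-25940*(1/3125 + 48*90/408) - 29106)*(-1/43006) = (-25940*(1/3125 + 48*(1/408)*90) - 29106)*(-1/43006) = (-25940*(1/3125 + 180/17) - 29106)*(-1/43006) = (-25940*562517/53125 - 29106)*(-1/43006) = (-2918338196/10625 - 29106)*(-1/43006) = -3227589446/10625*(-1/43006) = 1613794723/228469375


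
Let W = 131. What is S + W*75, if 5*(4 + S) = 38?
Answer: 49143/5 ≈ 9828.6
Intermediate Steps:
S = 18/5 (S = -4 + (1/5)*38 = -4 + 38/5 = 18/5 ≈ 3.6000)
S + W*75 = 18/5 + 131*75 = 18/5 + 9825 = 49143/5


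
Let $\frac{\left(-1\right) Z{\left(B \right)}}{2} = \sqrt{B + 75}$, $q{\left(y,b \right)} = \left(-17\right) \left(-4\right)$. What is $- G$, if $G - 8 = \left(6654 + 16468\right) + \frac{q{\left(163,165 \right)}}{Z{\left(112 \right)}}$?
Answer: $-23130 + \frac{2 \sqrt{187}}{11} \approx -23128.0$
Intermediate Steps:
$q{\left(y,b \right)} = 68$
$Z{\left(B \right)} = - 2 \sqrt{75 + B}$ ($Z{\left(B \right)} = - 2 \sqrt{B + 75} = - 2 \sqrt{75 + B}$)
$G = 23130 - \frac{2 \sqrt{187}}{11}$ ($G = 8 + \left(\left(6654 + 16468\right) + \frac{68}{\left(-2\right) \sqrt{75 + 112}}\right) = 8 + \left(23122 + \frac{68}{\left(-2\right) \sqrt{187}}\right) = 8 + \left(23122 + 68 \left(- \frac{\sqrt{187}}{374}\right)\right) = 8 + \left(23122 - \frac{2 \sqrt{187}}{11}\right) = 23130 - \frac{2 \sqrt{187}}{11} \approx 23128.0$)
$- G = - (23130 - \frac{2 \sqrt{187}}{11}) = -23130 + \frac{2 \sqrt{187}}{11}$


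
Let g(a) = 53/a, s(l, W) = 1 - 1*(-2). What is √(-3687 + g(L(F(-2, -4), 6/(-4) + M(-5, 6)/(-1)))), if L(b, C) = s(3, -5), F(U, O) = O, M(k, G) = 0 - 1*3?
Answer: 16*I*√129/3 ≈ 60.575*I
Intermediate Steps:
s(l, W) = 3 (s(l, W) = 1 + 2 = 3)
M(k, G) = -3 (M(k, G) = 0 - 3 = -3)
L(b, C) = 3
√(-3687 + g(L(F(-2, -4), 6/(-4) + M(-5, 6)/(-1)))) = √(-3687 + 53/3) = √(-11008/3) = 16*I*√129/3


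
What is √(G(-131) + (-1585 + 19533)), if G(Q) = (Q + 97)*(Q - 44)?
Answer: √23898 ≈ 154.59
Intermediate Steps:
G(Q) = (-44 + Q)*(97 + Q) (G(Q) = (97 + Q)*(-44 + Q) = (-44 + Q)*(97 + Q))
√(G(-131) + (-1585 + 19533)) = √((-4268 + (-131)² + 53*(-131)) + (-1585 + 19533)) = √((-4268 + 17161 - 6943) + 17948) = √(5950 + 17948) = √23898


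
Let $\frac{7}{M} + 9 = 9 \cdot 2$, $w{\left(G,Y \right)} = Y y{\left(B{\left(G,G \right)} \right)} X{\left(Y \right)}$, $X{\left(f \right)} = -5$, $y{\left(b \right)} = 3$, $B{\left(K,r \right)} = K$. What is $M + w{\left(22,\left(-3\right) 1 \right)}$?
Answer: $\frac{412}{9} \approx 45.778$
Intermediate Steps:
$w{\left(G,Y \right)} = - 15 Y$ ($w{\left(G,Y \right)} = Y 3 \left(-5\right) = 3 Y \left(-5\right) = - 15 Y$)
$M = \frac{7}{9}$ ($M = \frac{7}{-9 + 9 \cdot 2} = \frac{7}{-9 + 18} = \frac{7}{9} \approx 0.77778$)
$M + w{\left(22,\left(-3\right) 1 \right)} = \frac{7}{9} - 15 \left(\left(-3\right) 1\right) = \frac{7}{9} - -45 = \frac{7}{9} + 45 = \frac{412}{9}$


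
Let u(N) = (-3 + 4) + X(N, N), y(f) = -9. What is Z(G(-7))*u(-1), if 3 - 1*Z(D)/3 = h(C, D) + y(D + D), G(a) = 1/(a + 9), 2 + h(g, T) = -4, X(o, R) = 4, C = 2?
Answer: 270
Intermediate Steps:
h(g, T) = -6 (h(g, T) = -2 - 4 = -6)
G(a) = 1/(9 + a)
Z(D) = 54 (Z(D) = 9 - 3*(-6 - 9) = 9 - 3*(-15) = 9 + 45 = 54)
u(N) = 5 (u(N) = (-3 + 4) + 4 = 1 + 4 = 5)
Z(G(-7))*u(-1) = 54*5 = 270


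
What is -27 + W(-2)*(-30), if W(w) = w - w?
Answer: -27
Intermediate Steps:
W(w) = 0
-27 + W(-2)*(-30) = -27 + 0*(-30) = -27 + 0 = -27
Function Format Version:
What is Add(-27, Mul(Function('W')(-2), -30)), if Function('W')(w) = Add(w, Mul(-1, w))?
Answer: -27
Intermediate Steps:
Function('W')(w) = 0
Add(-27, Mul(Function('W')(-2), -30)) = Add(-27, Mul(0, -30)) = Add(-27, 0) = -27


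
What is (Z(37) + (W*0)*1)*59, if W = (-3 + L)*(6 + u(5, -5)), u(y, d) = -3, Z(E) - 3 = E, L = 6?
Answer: 2360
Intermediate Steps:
Z(E) = 3 + E
W = 9 (W = (-3 + 6)*(6 - 3) = 3*3 = 9)
(Z(37) + (W*0)*1)*59 = ((3 + 37) + (9*0)*1)*59 = (40 + 0*1)*59 = (40 + 0)*59 = 40*59 = 2360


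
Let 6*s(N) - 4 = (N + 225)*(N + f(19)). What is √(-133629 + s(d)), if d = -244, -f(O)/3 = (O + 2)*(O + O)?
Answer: 4*I*√70467/3 ≈ 353.94*I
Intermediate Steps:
f(O) = -6*O*(2 + O) (f(O) = -3*(O + 2)*(O + O) = -3*(2 + O)*2*O = -6*O*(2 + O))
s(N) = ⅔ + (-2394 + N)*(225 + N)/6 (s(N) = ⅔ + ((N + 225)*(N - 6*19*(2 + 19)))/6 = ⅔ + ((225 + N)*(N - 6*19*21))/6 = ⅔ + ((225 + N)*(N - 2394))/6 = ⅔ + ((225 + N)*(-2394 + N))/6 = ⅔ + ((-2394 + N)*(225 + N))/6 = ⅔ + (-2394 + N)*(225 + N)/6)
√(-133629 + s(d)) = √(-133629 + (-269323/3 - 723/2*(-244) + (⅙)*(-244)²)) = √(-133629 + (-269323/3 + 88206 + (⅙)*59536)) = √(-133629 + (-269323/3 + 88206 + 29768/3)) = √(-133629 + 25063/3) = √(-375824/3) = 4*I*√70467/3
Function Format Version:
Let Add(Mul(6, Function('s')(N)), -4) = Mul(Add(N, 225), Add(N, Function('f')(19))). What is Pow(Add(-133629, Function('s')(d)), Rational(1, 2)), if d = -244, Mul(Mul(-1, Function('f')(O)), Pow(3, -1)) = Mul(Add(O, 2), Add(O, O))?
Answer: Mul(Rational(4, 3), I, Pow(70467, Rational(1, 2))) ≈ Mul(353.94, I)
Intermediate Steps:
Function('f')(O) = Mul(-6, O, Add(2, O)) (Function('f')(O) = Mul(-3, Mul(Add(O, 2), Add(O, O))) = Mul(-3, Mul(Add(2, O), Mul(2, O))) = Mul(-3, Mul(2, O, Add(2, O))) = Mul(-6, O, Add(2, O)))
Function('s')(N) = Add(Rational(2, 3), Mul(Rational(1, 6), Add(-2394, N), Add(225, N))) (Function('s')(N) = Add(Rational(2, 3), Mul(Rational(1, 6), Mul(Add(N, 225), Add(N, Mul(-6, 19, Add(2, 19)))))) = Add(Rational(2, 3), Mul(Rational(1, 6), Mul(Add(225, N), Add(N, Mul(-6, 19, 21))))) = Add(Rational(2, 3), Mul(Rational(1, 6), Mul(Add(225, N), Add(N, -2394)))) = Add(Rational(2, 3), Mul(Rational(1, 6), Mul(Add(225, N), Add(-2394, N)))) = Add(Rational(2, 3), Mul(Rational(1, 6), Mul(Add(-2394, N), Add(225, N)))) = Add(Rational(2, 3), Mul(Rational(1, 6), Add(-2394, N), Add(225, N))))
Pow(Add(-133629, Function('s')(d)), Rational(1, 2)) = Pow(Add(-133629, Add(Rational(-269323, 3), Mul(Rational(-723, 2), -244), Mul(Rational(1, 6), Pow(-244, 2)))), Rational(1, 2)) = Pow(Add(-133629, Add(Rational(-269323, 3), 88206, Mul(Rational(1, 6), 59536))), Rational(1, 2)) = Pow(Add(-133629, Add(Rational(-269323, 3), 88206, Rational(29768, 3))), Rational(1, 2)) = Pow(Add(-133629, Rational(25063, 3)), Rational(1, 2)) = Pow(Rational(-375824, 3), Rational(1, 2)) = Mul(Rational(4, 3), I, Pow(70467, Rational(1, 2)))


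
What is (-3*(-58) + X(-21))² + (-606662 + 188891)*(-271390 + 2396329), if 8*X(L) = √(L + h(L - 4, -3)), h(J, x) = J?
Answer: -28407611542199/32 + 87*I*√46/2 ≈ -8.8774e+11 + 295.03*I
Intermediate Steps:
X(L) = √(-4 + 2*L)/8 (X(L) = √(L + (L - 4))/8 = √(L + (-4 + L))/8 = √(-4 + 2*L)/8)
(-3*(-58) + X(-21))² + (-606662 + 188891)*(-271390 + 2396329) = (-3*(-58) + √(-4 + 2*(-21))/8)² + (-606662 + 188891)*(-271390 + 2396329) = (174 + √(-4 - 42)/8)² - 417771*2124939 = (174 + √(-46)/8)² - 887737890969 = (174 + (I*√46)/8)² - 887737890969 = (174 + I*√46/8)² - 887737890969 = -887737890969 + (174 + I*√46/8)²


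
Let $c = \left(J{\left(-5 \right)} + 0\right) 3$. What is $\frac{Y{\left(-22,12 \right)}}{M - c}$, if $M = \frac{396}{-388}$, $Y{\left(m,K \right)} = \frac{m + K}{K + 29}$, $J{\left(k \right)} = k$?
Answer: $- \frac{485}{27798} \approx -0.017447$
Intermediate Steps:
$Y{\left(m,K \right)} = \frac{K + m}{29 + K}$
$c = -15$ ($c = \left(-5 + 0\right) 3 = \left(-5\right) 3 = -15$)
$M = - \frac{99}{97}$ ($M = 396 \left(- \frac{1}{388}\right) = - \frac{99}{97} \approx -1.0206$)
$\frac{Y{\left(-22,12 \right)}}{M - c} = \frac{\frac{1}{29 + 12} \left(12 - 22\right)}{- \frac{99}{97} - -15} = \frac{\frac{1}{41} \left(-10\right)}{- \frac{99}{97} + 15} = \frac{\frac{1}{41} \left(-10\right)}{\frac{1356}{97}} = \left(- \frac{10}{41}\right) \frac{97}{1356} = - \frac{485}{27798}$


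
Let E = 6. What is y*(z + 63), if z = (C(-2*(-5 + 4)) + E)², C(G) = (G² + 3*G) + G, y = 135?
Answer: 52245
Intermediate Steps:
C(G) = G² + 4*G
z = 324 (z = ((-2*(-5 + 4))*(4 - 2*(-5 + 4)) + 6)² = ((-2*(-1))*(4 - 2*(-1)) + 6)² = (2*(4 + 2) + 6)² = (2*6 + 6)² = (12 + 6)² = 18² = 324)
y*(z + 63) = 135*(324 + 63) = 135*387 = 52245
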